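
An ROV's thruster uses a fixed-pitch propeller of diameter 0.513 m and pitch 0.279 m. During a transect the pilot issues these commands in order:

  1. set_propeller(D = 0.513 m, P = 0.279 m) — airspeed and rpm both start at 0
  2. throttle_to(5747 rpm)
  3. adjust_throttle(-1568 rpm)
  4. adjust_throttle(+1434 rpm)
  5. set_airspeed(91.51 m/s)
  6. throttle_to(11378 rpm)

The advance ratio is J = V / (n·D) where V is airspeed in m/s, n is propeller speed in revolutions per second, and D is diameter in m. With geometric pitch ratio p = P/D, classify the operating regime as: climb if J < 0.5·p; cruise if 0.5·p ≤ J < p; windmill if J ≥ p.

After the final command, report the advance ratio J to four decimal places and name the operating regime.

set_propeller: D = 0.513 m, P = 0.279 m (p = P/D = 0.543860); state ← (V=0, rpm=0)
throttle_to(5747): rpm ← 5747
adjust_throttle(-1568): rpm ← 5747 -1568 = 4179
adjust_throttle(+1434): rpm ← 4179 +1434 = 5613
set_airspeed(91.51): V ← 91.51 m/s
throttle_to(11378): rpm ← 11378
final state: V = 91.51 m/s, rpm = 11378 → n = rpm/60 = 189.633333 rev/s
J = V / (n·D) = 91.51 / (189.633333 × 0.513) = 0.940668
regime bands: climb J<0.2719 | cruise [0.2719, 0.5439) | windmill J≥0.5439
J = 0.9407 → windmill

J = 0.9407, regime = windmill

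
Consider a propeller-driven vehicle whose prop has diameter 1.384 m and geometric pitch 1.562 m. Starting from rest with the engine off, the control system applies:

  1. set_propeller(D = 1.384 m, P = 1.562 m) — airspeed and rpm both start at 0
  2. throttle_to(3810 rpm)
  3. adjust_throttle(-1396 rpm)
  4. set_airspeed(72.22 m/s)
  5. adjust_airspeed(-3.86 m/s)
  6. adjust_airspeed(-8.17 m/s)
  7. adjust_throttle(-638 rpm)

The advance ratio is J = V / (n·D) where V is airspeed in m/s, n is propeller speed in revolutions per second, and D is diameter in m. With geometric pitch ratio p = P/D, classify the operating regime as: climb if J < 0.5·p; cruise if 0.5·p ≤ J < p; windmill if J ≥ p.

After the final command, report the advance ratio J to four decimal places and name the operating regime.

J = 1.4693, regime = windmill

set_propeller: D = 1.384 m, P = 1.562 m (p = P/D = 1.128613); state ← (V=0, rpm=0)
throttle_to(3810): rpm ← 3810
adjust_throttle(-1396): rpm ← 3810 -1396 = 2414
set_airspeed(72.22): V ← 72.22 m/s
adjust_airspeed(-3.86): V ← 72.22 -3.86 = 68.36 m/s
adjust_airspeed(-8.17): V ← 68.36 -8.17 = 60.19 m/s
adjust_throttle(-638): rpm ← 2414 -638 = 1776
final state: V = 60.19 m/s, rpm = 1776 → n = rpm/60 = 29.600000 rev/s
J = V / (n·D) = 60.19 / (29.600000 × 1.384) = 1.469253
regime bands: climb J<0.5643 | cruise [0.5643, 1.1286) | windmill J≥1.1286
J = 1.4693 → windmill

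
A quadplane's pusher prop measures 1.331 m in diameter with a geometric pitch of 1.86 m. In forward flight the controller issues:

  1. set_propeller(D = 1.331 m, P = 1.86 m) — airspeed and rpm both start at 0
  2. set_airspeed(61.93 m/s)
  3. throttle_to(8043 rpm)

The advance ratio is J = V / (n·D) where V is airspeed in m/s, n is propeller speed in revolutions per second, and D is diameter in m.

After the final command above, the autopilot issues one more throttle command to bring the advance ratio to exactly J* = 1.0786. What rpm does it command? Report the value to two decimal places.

set_propeller: D = 1.331 m, P = 1.86 m (p = P/D = 1.397446); state ← (V=0, rpm=0)
set_airspeed(61.93): V ← 61.93 m/s
throttle_to(8043): rpm ← 8043
final state: V = 61.93 m/s, rpm = 8043 → n = rpm/60 = 134.050000 rev/s
target J* = 1.0786; solve J* = V/(n·D) for n: n = V/(J*·D) = 61.93/(1.0786 × 1.331) = 43.138259 rev/s
rpm = 60·n = 2588.295510

rpm = 2588.30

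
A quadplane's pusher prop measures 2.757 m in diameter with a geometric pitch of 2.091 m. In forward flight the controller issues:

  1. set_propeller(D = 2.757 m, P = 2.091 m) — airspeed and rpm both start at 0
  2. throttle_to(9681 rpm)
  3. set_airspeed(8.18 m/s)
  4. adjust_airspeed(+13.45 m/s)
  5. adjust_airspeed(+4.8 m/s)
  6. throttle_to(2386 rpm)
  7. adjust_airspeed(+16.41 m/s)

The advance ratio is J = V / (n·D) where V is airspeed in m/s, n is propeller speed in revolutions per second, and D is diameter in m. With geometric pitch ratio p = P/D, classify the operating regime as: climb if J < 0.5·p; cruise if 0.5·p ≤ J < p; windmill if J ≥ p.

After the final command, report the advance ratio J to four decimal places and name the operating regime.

set_propeller: D = 2.757 m, P = 2.091 m (p = P/D = 0.758433); state ← (V=0, rpm=0)
throttle_to(9681): rpm ← 9681
set_airspeed(8.18): V ← 8.18 m/s
adjust_airspeed(+13.45): V ← 8.18 +13.45 = 21.63 m/s
adjust_airspeed(+4.8): V ← 21.63 +4.8 = 26.43 m/s
throttle_to(2386): rpm ← 2386
adjust_airspeed(+16.41): V ← 26.43 +16.41 = 42.84 m/s
final state: V = 42.84 m/s, rpm = 2386 → n = rpm/60 = 39.766667 rev/s
J = V / (n·D) = 42.84 / (39.766667 × 2.757) = 0.390745
regime bands: climb J<0.3792 | cruise [0.3792, 0.7584) | windmill J≥0.7584
J = 0.3907 → cruise

J = 0.3907, regime = cruise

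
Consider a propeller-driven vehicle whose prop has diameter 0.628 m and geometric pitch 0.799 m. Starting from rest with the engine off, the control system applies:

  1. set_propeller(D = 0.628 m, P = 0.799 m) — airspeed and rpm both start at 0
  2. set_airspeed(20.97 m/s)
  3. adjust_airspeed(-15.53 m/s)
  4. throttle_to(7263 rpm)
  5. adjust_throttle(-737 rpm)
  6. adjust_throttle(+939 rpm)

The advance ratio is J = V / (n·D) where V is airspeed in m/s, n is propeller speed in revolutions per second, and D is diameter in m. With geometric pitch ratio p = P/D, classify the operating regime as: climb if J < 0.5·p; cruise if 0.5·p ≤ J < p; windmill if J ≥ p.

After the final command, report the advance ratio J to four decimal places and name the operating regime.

J = 0.0696, regime = climb

set_propeller: D = 0.628 m, P = 0.799 m (p = P/D = 1.272293); state ← (V=0, rpm=0)
set_airspeed(20.97): V ← 20.97 m/s
adjust_airspeed(-15.53): V ← 20.97 -15.53 = 5.44 m/s
throttle_to(7263): rpm ← 7263
adjust_throttle(-737): rpm ← 7263 -737 = 6526
adjust_throttle(+939): rpm ← 6526 +939 = 7465
final state: V = 5.44 m/s, rpm = 7465 → n = rpm/60 = 124.416667 rev/s
J = V / (n·D) = 5.44 / (124.416667 × 0.628) = 0.069624
regime bands: climb J<0.6361 | cruise [0.6361, 1.2723) | windmill J≥1.2723
J = 0.0696 → climb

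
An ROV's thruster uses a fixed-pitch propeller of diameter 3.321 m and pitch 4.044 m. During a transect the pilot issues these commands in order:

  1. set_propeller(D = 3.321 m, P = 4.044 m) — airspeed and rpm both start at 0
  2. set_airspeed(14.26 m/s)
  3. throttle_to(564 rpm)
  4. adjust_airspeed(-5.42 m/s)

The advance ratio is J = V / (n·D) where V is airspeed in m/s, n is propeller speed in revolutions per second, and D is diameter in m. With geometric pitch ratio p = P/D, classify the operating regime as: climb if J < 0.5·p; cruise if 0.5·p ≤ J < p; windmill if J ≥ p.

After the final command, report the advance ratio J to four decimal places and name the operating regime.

set_propeller: D = 3.321 m, P = 4.044 m (p = P/D = 1.217706); state ← (V=0, rpm=0)
set_airspeed(14.26): V ← 14.26 m/s
throttle_to(564): rpm ← 564
adjust_airspeed(-5.42): V ← 14.26 -5.42 = 8.84 m/s
final state: V = 8.84 m/s, rpm = 564 → n = rpm/60 = 9.400000 rev/s
J = V / (n·D) = 8.84 / (9.400000 × 3.321) = 0.283175
regime bands: climb J<0.6089 | cruise [0.6089, 1.2177) | windmill J≥1.2177
J = 0.2832 → climb

J = 0.2832, regime = climb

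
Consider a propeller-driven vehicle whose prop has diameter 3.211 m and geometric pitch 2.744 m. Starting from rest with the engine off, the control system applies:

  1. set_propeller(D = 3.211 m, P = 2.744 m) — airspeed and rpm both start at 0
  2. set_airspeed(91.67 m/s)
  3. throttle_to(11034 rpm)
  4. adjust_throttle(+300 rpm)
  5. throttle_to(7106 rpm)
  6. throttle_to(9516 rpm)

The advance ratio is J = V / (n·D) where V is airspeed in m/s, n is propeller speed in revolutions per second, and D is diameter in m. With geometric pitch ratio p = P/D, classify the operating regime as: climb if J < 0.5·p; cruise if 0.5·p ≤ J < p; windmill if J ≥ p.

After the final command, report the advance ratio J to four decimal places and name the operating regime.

set_propeller: D = 3.211 m, P = 2.744 m (p = P/D = 0.854562); state ← (V=0, rpm=0)
set_airspeed(91.67): V ← 91.67 m/s
throttle_to(11034): rpm ← 11034
adjust_throttle(+300): rpm ← 11034 +300 = 11334
throttle_to(7106): rpm ← 7106
throttle_to(9516): rpm ← 9516
final state: V = 91.67 m/s, rpm = 9516 → n = rpm/60 = 158.600000 rev/s
J = V / (n·D) = 91.67 / (158.600000 × 3.211) = 0.180005
regime bands: climb J<0.4273 | cruise [0.4273, 0.8546) | windmill J≥0.8546
J = 0.1800 → climb

J = 0.1800, regime = climb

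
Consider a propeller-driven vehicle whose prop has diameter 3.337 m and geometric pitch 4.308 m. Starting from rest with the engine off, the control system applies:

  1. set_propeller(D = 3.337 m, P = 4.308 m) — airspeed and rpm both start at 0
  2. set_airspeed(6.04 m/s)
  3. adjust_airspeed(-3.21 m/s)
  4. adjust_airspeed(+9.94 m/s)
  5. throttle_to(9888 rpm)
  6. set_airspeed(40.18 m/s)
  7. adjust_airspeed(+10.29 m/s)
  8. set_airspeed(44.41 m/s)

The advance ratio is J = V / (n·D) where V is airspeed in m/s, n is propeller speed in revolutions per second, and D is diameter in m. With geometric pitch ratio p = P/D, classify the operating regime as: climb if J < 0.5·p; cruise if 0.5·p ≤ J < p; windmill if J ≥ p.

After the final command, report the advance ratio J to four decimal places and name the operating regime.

J = 0.0808, regime = climb

set_propeller: D = 3.337 m, P = 4.308 m (p = P/D = 1.290980); state ← (V=0, rpm=0)
set_airspeed(6.04): V ← 6.04 m/s
adjust_airspeed(-3.21): V ← 6.04 -3.21 = 2.83 m/s
adjust_airspeed(+9.94): V ← 2.83 +9.94 = 12.77 m/s
throttle_to(9888): rpm ← 9888
set_airspeed(40.18): V ← 40.18 m/s
adjust_airspeed(+10.29): V ← 40.18 +10.29 = 50.47 m/s
set_airspeed(44.41): V ← 44.41 m/s
final state: V = 44.41 m/s, rpm = 9888 → n = rpm/60 = 164.800000 rev/s
J = V / (n·D) = 44.41 / (164.800000 × 3.337) = 0.080755
regime bands: climb J<0.6455 | cruise [0.6455, 1.2910) | windmill J≥1.2910
J = 0.0808 → climb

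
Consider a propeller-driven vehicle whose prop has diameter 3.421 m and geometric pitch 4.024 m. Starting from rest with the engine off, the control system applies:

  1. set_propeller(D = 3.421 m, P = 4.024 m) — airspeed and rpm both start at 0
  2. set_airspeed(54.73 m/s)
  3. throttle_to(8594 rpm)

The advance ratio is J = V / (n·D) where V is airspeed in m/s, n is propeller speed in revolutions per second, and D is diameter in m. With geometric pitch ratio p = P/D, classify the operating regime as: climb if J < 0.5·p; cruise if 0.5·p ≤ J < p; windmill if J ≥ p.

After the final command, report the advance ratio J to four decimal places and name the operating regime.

set_propeller: D = 3.421 m, P = 4.024 m (p = P/D = 1.176264); state ← (V=0, rpm=0)
set_airspeed(54.73): V ← 54.73 m/s
throttle_to(8594): rpm ← 8594
final state: V = 54.73 m/s, rpm = 8594 → n = rpm/60 = 143.233333 rev/s
J = V / (n·D) = 54.73 / (143.233333 × 3.421) = 0.111694
regime bands: climb J<0.5881 | cruise [0.5881, 1.1763) | windmill J≥1.1763
J = 0.1117 → climb

J = 0.1117, regime = climb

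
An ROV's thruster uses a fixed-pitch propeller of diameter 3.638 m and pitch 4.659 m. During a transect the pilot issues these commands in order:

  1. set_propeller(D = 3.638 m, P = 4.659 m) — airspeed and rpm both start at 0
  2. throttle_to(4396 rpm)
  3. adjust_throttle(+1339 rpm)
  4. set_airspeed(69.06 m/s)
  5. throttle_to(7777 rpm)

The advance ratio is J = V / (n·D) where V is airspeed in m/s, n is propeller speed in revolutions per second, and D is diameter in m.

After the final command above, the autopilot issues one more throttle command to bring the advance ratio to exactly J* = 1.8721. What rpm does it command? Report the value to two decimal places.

set_propeller: D = 3.638 m, P = 4.659 m (p = P/D = 1.280649); state ← (V=0, rpm=0)
throttle_to(4396): rpm ← 4396
adjust_throttle(+1339): rpm ← 4396 +1339 = 5735
set_airspeed(69.06): V ← 69.06 m/s
throttle_to(7777): rpm ← 7777
final state: V = 69.06 m/s, rpm = 7777 → n = rpm/60 = 129.616667 rev/s
target J* = 1.8721; solve J* = V/(n·D) for n: n = V/(J*·D) = 69.06/(1.8721 × 3.638) = 10.139927 rev/s
rpm = 60·n = 608.395631

rpm = 608.40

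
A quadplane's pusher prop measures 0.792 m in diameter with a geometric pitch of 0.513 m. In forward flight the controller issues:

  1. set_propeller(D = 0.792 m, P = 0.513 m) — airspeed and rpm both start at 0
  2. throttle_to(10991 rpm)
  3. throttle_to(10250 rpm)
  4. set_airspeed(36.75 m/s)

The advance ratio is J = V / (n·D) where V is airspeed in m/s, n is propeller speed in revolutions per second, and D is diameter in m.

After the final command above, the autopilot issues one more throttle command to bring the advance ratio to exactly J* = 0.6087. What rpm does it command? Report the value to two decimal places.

rpm = 4573.83

set_propeller: D = 0.792 m, P = 0.513 m (p = P/D = 0.647727); state ← (V=0, rpm=0)
throttle_to(10991): rpm ← 10991
throttle_to(10250): rpm ← 10250
set_airspeed(36.75): V ← 36.75 m/s
final state: V = 36.75 m/s, rpm = 10250 → n = rpm/60 = 170.833333 rev/s
target J* = 0.6087; solve J* = V/(n·D) for n: n = V/(J*·D) = 36.75/(0.6087 × 0.792) = 76.230516 rev/s
rpm = 60·n = 4573.830966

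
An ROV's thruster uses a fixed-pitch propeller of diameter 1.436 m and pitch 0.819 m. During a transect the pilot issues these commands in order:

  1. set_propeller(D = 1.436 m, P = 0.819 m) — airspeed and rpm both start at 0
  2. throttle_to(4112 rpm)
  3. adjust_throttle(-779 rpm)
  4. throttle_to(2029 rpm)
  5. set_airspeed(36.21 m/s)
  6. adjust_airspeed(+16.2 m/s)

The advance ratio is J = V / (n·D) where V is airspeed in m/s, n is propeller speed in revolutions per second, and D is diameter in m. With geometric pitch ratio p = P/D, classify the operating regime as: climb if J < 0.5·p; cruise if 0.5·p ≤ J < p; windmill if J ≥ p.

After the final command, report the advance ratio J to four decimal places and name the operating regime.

set_propeller: D = 1.436 m, P = 0.819 m (p = P/D = 0.570334); state ← (V=0, rpm=0)
throttle_to(4112): rpm ← 4112
adjust_throttle(-779): rpm ← 4112 -779 = 3333
throttle_to(2029): rpm ← 2029
set_airspeed(36.21): V ← 36.21 m/s
adjust_airspeed(+16.2): V ← 36.21 +16.2 = 52.41 m/s
final state: V = 52.41 m/s, rpm = 2029 → n = rpm/60 = 33.816667 rev/s
J = V / (n·D) = 52.41 / (33.816667 × 1.436) = 1.079267
regime bands: climb J<0.2852 | cruise [0.2852, 0.5703) | windmill J≥0.5703
J = 1.0793 → windmill

J = 1.0793, regime = windmill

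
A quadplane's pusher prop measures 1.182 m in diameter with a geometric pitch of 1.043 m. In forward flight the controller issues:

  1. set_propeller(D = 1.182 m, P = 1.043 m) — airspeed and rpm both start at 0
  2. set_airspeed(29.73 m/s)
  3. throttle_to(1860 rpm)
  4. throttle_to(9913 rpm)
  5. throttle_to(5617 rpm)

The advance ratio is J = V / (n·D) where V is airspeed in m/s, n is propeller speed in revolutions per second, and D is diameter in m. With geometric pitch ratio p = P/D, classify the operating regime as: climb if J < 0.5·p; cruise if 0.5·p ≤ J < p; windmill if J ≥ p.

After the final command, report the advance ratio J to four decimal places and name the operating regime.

set_propeller: D = 1.182 m, P = 1.043 m (p = P/D = 0.882403); state ← (V=0, rpm=0)
set_airspeed(29.73): V ← 29.73 m/s
throttle_to(1860): rpm ← 1860
throttle_to(9913): rpm ← 9913
throttle_to(5617): rpm ← 5617
final state: V = 29.73 m/s, rpm = 5617 → n = rpm/60 = 93.616667 rev/s
J = V / (n·D) = 29.73 / (93.616667 × 1.182) = 0.268673
regime bands: climb J<0.4412 | cruise [0.4412, 0.8824) | windmill J≥0.8824
J = 0.2687 → climb

J = 0.2687, regime = climb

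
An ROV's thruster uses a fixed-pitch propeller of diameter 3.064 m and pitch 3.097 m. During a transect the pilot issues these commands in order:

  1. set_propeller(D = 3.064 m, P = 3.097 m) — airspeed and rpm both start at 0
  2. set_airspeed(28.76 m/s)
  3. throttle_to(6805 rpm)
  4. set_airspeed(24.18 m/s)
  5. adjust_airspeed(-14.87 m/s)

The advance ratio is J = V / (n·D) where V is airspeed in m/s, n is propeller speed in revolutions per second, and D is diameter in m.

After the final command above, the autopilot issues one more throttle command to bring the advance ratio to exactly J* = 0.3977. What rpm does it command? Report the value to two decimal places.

set_propeller: D = 3.064 m, P = 3.097 m (p = P/D = 1.010770); state ← (V=0, rpm=0)
set_airspeed(28.76): V ← 28.76 m/s
throttle_to(6805): rpm ← 6805
set_airspeed(24.18): V ← 24.18 m/s
adjust_airspeed(-14.87): V ← 24.18 -14.87 = 9.31 m/s
final state: V = 9.31 m/s, rpm = 6805 → n = rpm/60 = 113.416667 rev/s
target J* = 0.3977; solve J* = V/(n·D) for n: n = V/(J*·D) = 9.31/(0.3977 × 3.064) = 7.640211 rev/s
rpm = 60·n = 458.412635

rpm = 458.41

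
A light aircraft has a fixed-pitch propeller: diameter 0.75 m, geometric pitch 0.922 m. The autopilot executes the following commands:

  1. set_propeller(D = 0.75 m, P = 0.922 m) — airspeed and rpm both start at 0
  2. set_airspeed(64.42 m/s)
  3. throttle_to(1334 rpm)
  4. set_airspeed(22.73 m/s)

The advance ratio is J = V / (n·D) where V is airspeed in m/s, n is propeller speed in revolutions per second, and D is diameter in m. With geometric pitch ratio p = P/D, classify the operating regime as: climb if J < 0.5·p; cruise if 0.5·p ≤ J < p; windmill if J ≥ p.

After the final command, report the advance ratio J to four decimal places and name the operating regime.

set_propeller: D = 0.75 m, P = 0.922 m (p = P/D = 1.229333); state ← (V=0, rpm=0)
set_airspeed(64.42): V ← 64.42 m/s
throttle_to(1334): rpm ← 1334
set_airspeed(22.73): V ← 22.73 m/s
final state: V = 22.73 m/s, rpm = 1334 → n = rpm/60 = 22.233333 rev/s
J = V / (n·D) = 22.73 / (22.233333 × 0.75) = 1.363118
regime bands: climb J<0.6147 | cruise [0.6147, 1.2293) | windmill J≥1.2293
J = 1.3631 → windmill

J = 1.3631, regime = windmill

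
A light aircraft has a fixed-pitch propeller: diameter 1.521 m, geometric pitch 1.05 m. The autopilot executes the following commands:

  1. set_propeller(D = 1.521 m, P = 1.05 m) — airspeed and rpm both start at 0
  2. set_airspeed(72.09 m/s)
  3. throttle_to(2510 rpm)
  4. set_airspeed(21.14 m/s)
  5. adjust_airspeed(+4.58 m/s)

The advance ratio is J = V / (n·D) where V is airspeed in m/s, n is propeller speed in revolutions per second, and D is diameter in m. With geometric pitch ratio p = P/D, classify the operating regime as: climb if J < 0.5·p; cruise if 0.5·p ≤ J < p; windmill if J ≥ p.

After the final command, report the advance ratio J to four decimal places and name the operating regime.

set_propeller: D = 1.521 m, P = 1.05 m (p = P/D = 0.690335); state ← (V=0, rpm=0)
set_airspeed(72.09): V ← 72.09 m/s
throttle_to(2510): rpm ← 2510
set_airspeed(21.14): V ← 21.14 m/s
adjust_airspeed(+4.58): V ← 21.14 +4.58 = 25.72 m/s
final state: V = 25.72 m/s, rpm = 2510 → n = rpm/60 = 41.833333 rev/s
J = V / (n·D) = 25.72 / (41.833333 × 1.521) = 0.404221
regime bands: climb J<0.3452 | cruise [0.3452, 0.6903) | windmill J≥0.6903
J = 0.4042 → cruise

J = 0.4042, regime = cruise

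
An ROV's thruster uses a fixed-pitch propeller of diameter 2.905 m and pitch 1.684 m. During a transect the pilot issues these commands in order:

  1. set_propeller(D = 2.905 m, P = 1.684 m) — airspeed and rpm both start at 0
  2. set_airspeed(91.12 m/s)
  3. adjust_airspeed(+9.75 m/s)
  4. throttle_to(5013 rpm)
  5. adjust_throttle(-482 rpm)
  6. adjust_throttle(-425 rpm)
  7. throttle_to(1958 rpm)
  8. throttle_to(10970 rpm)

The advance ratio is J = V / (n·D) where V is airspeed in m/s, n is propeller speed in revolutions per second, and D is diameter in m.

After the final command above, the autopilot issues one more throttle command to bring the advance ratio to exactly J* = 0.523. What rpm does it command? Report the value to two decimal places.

set_propeller: D = 2.905 m, P = 1.684 m (p = P/D = 0.579690); state ← (V=0, rpm=0)
set_airspeed(91.12): V ← 91.12 m/s
adjust_airspeed(+9.75): V ← 91.12 +9.75 = 100.87 m/s
throttle_to(5013): rpm ← 5013
adjust_throttle(-482): rpm ← 5013 -482 = 4531
adjust_throttle(-425): rpm ← 4531 -425 = 4106
throttle_to(1958): rpm ← 1958
throttle_to(10970): rpm ← 10970
final state: V = 100.87 m/s, rpm = 10970 → n = rpm/60 = 182.833333 rev/s
target J* = 0.523; solve J* = V/(n·D) for n: n = V/(J*·D) = 100.87/(0.523 × 2.905) = 66.391762 rev/s
rpm = 60·n = 3983.505725

rpm = 3983.51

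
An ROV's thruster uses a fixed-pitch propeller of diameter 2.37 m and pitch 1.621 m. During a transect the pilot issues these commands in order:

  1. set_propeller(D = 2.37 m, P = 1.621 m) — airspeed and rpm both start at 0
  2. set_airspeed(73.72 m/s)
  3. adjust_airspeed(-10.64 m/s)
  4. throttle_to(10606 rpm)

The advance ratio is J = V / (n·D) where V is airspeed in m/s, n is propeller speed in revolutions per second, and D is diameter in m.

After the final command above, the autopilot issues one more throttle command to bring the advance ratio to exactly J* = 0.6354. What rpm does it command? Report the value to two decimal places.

rpm = 2513.32

set_propeller: D = 2.37 m, P = 1.621 m (p = P/D = 0.683966); state ← (V=0, rpm=0)
set_airspeed(73.72): V ← 73.72 m/s
adjust_airspeed(-10.64): V ← 73.72 -10.64 = 63.08 m/s
throttle_to(10606): rpm ← 10606
final state: V = 63.08 m/s, rpm = 10606 → n = rpm/60 = 176.766667 rev/s
target J* = 0.6354; solve J* = V/(n·D) for n: n = V/(J*·D) = 63.08/(0.6354 × 2.37) = 41.888627 rev/s
rpm = 60·n = 2513.317635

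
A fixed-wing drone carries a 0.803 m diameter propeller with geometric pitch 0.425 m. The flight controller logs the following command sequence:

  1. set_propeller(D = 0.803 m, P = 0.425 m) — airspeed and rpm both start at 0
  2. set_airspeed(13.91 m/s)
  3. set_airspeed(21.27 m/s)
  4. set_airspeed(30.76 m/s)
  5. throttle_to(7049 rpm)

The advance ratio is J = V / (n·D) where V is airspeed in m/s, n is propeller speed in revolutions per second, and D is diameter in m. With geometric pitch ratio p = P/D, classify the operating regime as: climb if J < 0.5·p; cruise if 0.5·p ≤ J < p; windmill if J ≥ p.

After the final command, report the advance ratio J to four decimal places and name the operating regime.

J = 0.3261, regime = cruise

set_propeller: D = 0.803 m, P = 0.425 m (p = P/D = 0.529265); state ← (V=0, rpm=0)
set_airspeed(13.91): V ← 13.91 m/s
set_airspeed(21.27): V ← 21.27 m/s
set_airspeed(30.76): V ← 30.76 m/s
throttle_to(7049): rpm ← 7049
final state: V = 30.76 m/s, rpm = 7049 → n = rpm/60 = 117.483333 rev/s
J = V / (n·D) = 30.76 / (117.483333 × 0.803) = 0.326058
regime bands: climb J<0.2646 | cruise [0.2646, 0.5293) | windmill J≥0.5293
J = 0.3261 → cruise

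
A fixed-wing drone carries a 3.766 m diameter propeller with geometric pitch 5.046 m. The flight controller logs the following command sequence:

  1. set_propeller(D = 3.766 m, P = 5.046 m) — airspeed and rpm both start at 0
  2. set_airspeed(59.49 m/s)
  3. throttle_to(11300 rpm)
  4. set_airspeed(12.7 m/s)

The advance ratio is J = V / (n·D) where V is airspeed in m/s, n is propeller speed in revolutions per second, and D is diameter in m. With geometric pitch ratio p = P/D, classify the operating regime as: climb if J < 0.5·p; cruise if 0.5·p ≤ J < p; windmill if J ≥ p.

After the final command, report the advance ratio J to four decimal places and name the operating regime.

set_propeller: D = 3.766 m, P = 5.046 m (p = P/D = 1.339883); state ← (V=0, rpm=0)
set_airspeed(59.49): V ← 59.49 m/s
throttle_to(11300): rpm ← 11300
set_airspeed(12.7): V ← 12.7 m/s
final state: V = 12.7 m/s, rpm = 11300 → n = rpm/60 = 188.333333 rev/s
J = V / (n·D) = 12.7 / (188.333333 × 3.766) = 0.017906
regime bands: climb J<0.6699 | cruise [0.6699, 1.3399) | windmill J≥1.3399
J = 0.0179 → climb

J = 0.0179, regime = climb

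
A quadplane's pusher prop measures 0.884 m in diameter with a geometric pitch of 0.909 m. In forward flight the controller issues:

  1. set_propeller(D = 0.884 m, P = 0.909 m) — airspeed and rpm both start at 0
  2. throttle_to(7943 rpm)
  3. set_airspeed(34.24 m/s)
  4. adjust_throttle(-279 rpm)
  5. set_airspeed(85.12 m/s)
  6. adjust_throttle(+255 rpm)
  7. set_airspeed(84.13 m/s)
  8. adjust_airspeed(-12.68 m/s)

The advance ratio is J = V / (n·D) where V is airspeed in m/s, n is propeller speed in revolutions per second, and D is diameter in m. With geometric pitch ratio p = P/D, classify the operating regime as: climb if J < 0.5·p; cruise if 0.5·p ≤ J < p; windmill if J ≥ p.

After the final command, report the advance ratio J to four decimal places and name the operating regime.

set_propeller: D = 0.884 m, P = 0.909 m (p = P/D = 1.028281); state ← (V=0, rpm=0)
throttle_to(7943): rpm ← 7943
set_airspeed(34.24): V ← 34.24 m/s
adjust_throttle(-279): rpm ← 7943 -279 = 7664
set_airspeed(85.12): V ← 85.12 m/s
adjust_throttle(+255): rpm ← 7664 +255 = 7919
set_airspeed(84.13): V ← 84.13 m/s
adjust_airspeed(-12.68): V ← 84.13 -12.68 = 71.45 m/s
final state: V = 71.45 m/s, rpm = 7919 → n = rpm/60 = 131.983333 rev/s
J = V / (n·D) = 71.45 / (131.983333 × 0.884) = 0.612394
regime bands: climb J<0.5141 | cruise [0.5141, 1.0283) | windmill J≥1.0283
J = 0.6124 → cruise

J = 0.6124, regime = cruise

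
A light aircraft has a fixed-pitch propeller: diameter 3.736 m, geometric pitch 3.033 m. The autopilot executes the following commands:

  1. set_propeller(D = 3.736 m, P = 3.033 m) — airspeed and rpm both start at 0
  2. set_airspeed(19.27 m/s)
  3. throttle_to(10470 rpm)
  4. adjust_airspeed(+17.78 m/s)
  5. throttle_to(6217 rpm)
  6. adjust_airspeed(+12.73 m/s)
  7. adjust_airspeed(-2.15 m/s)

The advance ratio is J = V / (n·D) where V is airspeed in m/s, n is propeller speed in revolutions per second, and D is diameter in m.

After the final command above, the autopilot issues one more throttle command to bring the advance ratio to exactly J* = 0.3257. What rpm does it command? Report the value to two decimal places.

set_propeller: D = 3.736 m, P = 3.033 m (p = P/D = 0.811831); state ← (V=0, rpm=0)
set_airspeed(19.27): V ← 19.27 m/s
throttle_to(10470): rpm ← 10470
adjust_airspeed(+17.78): V ← 19.27 +17.78 = 37.05 m/s
throttle_to(6217): rpm ← 6217
adjust_airspeed(+12.73): V ← 37.05 +12.73 = 49.78 m/s
adjust_airspeed(-2.15): V ← 49.78 -2.15 = 47.63 m/s
final state: V = 47.63 m/s, rpm = 6217 → n = rpm/60 = 103.616667 rev/s
target J* = 0.3257; solve J* = V/(n·D) for n: n = V/(J*·D) = 47.63/(0.3257 × 3.736) = 39.143167 rev/s
rpm = 60·n = 2348.589991

rpm = 2348.59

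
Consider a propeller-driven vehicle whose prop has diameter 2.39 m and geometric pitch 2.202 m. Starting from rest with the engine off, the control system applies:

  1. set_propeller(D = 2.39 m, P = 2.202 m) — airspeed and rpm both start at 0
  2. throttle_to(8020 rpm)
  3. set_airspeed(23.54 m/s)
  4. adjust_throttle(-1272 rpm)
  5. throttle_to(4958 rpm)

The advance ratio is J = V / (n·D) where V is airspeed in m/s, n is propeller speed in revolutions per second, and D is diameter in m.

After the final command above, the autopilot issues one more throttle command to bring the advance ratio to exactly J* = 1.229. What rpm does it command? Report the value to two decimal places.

rpm = 480.85

set_propeller: D = 2.39 m, P = 2.202 m (p = P/D = 0.921339); state ← (V=0, rpm=0)
throttle_to(8020): rpm ← 8020
set_airspeed(23.54): V ← 23.54 m/s
adjust_throttle(-1272): rpm ← 8020 -1272 = 6748
throttle_to(4958): rpm ← 4958
final state: V = 23.54 m/s, rpm = 4958 → n = rpm/60 = 82.633333 rev/s
target J* = 1.229; solve J* = V/(n·D) for n: n = V/(J*·D) = 23.54/(1.229 × 2.39) = 8.014135 rev/s
rpm = 60·n = 480.848123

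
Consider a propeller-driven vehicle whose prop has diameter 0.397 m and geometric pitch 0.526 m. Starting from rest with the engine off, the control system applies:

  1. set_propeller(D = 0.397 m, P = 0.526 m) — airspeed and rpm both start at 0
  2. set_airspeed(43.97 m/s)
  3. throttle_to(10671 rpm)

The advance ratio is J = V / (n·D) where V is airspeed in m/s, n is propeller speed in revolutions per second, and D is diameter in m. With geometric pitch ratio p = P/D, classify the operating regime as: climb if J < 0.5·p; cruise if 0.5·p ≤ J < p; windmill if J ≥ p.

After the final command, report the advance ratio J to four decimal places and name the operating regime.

set_propeller: D = 0.397 m, P = 0.526 m (p = P/D = 1.324937); state ← (V=0, rpm=0)
set_airspeed(43.97): V ← 43.97 m/s
throttle_to(10671): rpm ← 10671
final state: V = 43.97 m/s, rpm = 10671 → n = rpm/60 = 177.850000 rev/s
J = V / (n·D) = 43.97 / (177.850000 × 0.397) = 0.622748
regime bands: climb J<0.6625 | cruise [0.6625, 1.3249) | windmill J≥1.3249
J = 0.6227 → climb

J = 0.6227, regime = climb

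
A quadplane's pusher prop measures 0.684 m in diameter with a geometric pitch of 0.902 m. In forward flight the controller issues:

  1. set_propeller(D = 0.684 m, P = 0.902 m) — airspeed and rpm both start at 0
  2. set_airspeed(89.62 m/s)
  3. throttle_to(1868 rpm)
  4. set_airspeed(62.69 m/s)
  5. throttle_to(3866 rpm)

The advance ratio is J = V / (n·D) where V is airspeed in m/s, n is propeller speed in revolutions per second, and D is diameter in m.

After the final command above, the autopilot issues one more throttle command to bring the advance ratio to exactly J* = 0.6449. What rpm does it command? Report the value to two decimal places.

rpm = 8527.09

set_propeller: D = 0.684 m, P = 0.902 m (p = P/D = 1.318713); state ← (V=0, rpm=0)
set_airspeed(89.62): V ← 89.62 m/s
throttle_to(1868): rpm ← 1868
set_airspeed(62.69): V ← 62.69 m/s
throttle_to(3866): rpm ← 3866
final state: V = 62.69 m/s, rpm = 3866 → n = rpm/60 = 64.433333 rev/s
target J* = 0.6449; solve J* = V/(n·D) for n: n = V/(J*·D) = 62.69/(0.6449 × 0.684) = 142.118230 rev/s
rpm = 60·n = 8527.093824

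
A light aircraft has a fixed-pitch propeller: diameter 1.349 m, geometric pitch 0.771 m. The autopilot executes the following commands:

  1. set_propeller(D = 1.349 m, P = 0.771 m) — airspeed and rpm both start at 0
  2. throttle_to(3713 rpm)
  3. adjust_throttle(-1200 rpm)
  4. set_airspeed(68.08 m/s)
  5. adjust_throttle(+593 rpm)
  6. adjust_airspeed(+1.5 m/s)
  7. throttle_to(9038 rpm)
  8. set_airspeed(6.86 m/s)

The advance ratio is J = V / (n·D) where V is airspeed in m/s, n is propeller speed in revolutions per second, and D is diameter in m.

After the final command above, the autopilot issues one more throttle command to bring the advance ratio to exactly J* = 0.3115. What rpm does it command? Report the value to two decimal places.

rpm = 979.50

set_propeller: D = 1.349 m, P = 0.771 m (p = P/D = 0.571534); state ← (V=0, rpm=0)
throttle_to(3713): rpm ← 3713
adjust_throttle(-1200): rpm ← 3713 -1200 = 2513
set_airspeed(68.08): V ← 68.08 m/s
adjust_throttle(+593): rpm ← 2513 +593 = 3106
adjust_airspeed(+1.5): V ← 68.08 +1.5 = 69.58 m/s
throttle_to(9038): rpm ← 9038
set_airspeed(6.86): V ← 6.86 m/s
final state: V = 6.86 m/s, rpm = 9038 → n = rpm/60 = 150.633333 rev/s
target J* = 0.3115; solve J* = V/(n·D) for n: n = V/(J*·D) = 6.86/(0.3115 × 1.349) = 16.325035 rev/s
rpm = 60·n = 979.502086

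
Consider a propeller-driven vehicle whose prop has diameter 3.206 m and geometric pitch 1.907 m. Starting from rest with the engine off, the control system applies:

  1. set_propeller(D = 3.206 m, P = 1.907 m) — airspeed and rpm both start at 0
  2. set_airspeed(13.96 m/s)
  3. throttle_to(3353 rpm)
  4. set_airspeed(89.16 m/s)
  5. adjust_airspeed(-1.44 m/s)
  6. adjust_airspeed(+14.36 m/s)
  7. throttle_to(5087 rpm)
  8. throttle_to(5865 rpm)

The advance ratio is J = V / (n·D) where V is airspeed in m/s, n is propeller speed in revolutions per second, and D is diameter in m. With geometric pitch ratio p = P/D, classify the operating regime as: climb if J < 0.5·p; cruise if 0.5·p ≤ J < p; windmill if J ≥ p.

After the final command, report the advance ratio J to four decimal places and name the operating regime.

J = 0.3257, regime = cruise

set_propeller: D = 3.206 m, P = 1.907 m (p = P/D = 0.594822); state ← (V=0, rpm=0)
set_airspeed(13.96): V ← 13.96 m/s
throttle_to(3353): rpm ← 3353
set_airspeed(89.16): V ← 89.16 m/s
adjust_airspeed(-1.44): V ← 89.16 -1.44 = 87.72 m/s
adjust_airspeed(+14.36): V ← 87.72 +14.36 = 102.08 m/s
throttle_to(5087): rpm ← 5087
throttle_to(5865): rpm ← 5865
final state: V = 102.08 m/s, rpm = 5865 → n = rpm/60 = 97.750000 rev/s
J = V / (n·D) = 102.08 / (97.750000 × 3.206) = 0.325732
regime bands: climb J<0.2974 | cruise [0.2974, 0.5948) | windmill J≥0.5948
J = 0.3257 → cruise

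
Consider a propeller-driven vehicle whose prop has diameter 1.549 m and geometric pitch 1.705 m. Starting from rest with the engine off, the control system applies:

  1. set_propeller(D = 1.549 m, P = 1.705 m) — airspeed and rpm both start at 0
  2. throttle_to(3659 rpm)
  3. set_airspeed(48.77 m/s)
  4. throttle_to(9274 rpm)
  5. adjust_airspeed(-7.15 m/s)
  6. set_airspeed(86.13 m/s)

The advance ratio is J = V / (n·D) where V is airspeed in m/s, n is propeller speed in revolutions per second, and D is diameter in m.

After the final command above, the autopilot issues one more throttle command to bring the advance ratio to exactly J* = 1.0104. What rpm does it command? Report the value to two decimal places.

rpm = 3301.88

set_propeller: D = 1.549 m, P = 1.705 m (p = P/D = 1.100710); state ← (V=0, rpm=0)
throttle_to(3659): rpm ← 3659
set_airspeed(48.77): V ← 48.77 m/s
throttle_to(9274): rpm ← 9274
adjust_airspeed(-7.15): V ← 48.77 -7.15 = 41.62 m/s
set_airspeed(86.13): V ← 86.13 m/s
final state: V = 86.13 m/s, rpm = 9274 → n = rpm/60 = 154.566667 rev/s
target J* = 1.0104; solve J* = V/(n·D) for n: n = V/(J*·D) = 86.13/(1.0104 × 1.549) = 55.031290 rev/s
rpm = 60·n = 3301.877389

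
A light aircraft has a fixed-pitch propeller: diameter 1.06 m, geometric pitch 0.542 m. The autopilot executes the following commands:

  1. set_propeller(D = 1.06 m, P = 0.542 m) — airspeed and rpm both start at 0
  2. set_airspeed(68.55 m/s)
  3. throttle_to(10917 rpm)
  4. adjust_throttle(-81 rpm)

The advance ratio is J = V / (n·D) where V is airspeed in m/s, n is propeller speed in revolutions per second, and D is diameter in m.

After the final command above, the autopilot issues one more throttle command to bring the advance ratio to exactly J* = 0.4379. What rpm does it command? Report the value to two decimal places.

rpm = 8860.90

set_propeller: D = 1.06 m, P = 0.542 m (p = P/D = 0.511321); state ← (V=0, rpm=0)
set_airspeed(68.55): V ← 68.55 m/s
throttle_to(10917): rpm ← 10917
adjust_throttle(-81): rpm ← 10917 -81 = 10836
final state: V = 68.55 m/s, rpm = 10836 → n = rpm/60 = 180.600000 rev/s
target J* = 0.4379; solve J* = V/(n·D) for n: n = V/(J*·D) = 68.55/(0.4379 × 1.06) = 147.681688 rev/s
rpm = 60·n = 8860.901300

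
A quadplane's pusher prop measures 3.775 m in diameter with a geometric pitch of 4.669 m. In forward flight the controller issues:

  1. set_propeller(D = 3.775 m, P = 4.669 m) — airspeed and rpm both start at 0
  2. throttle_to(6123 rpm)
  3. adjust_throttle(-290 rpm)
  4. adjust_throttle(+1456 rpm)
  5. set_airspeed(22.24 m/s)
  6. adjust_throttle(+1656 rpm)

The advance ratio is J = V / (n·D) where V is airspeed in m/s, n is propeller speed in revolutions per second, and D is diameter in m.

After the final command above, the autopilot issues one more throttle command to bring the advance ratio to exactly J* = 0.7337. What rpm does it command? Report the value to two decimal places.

set_propeller: D = 3.775 m, P = 4.669 m (p = P/D = 1.236821); state ← (V=0, rpm=0)
throttle_to(6123): rpm ← 6123
adjust_throttle(-290): rpm ← 6123 -290 = 5833
adjust_throttle(+1456): rpm ← 5833 +1456 = 7289
set_airspeed(22.24): V ← 22.24 m/s
adjust_throttle(+1656): rpm ← 7289 +1656 = 8945
final state: V = 22.24 m/s, rpm = 8945 → n = rpm/60 = 149.083333 rev/s
target J* = 0.7337; solve J* = V/(n·D) for n: n = V/(J*·D) = 22.24/(0.7337 × 3.775) = 8.029700 rev/s
rpm = 60·n = 481.781987

rpm = 481.78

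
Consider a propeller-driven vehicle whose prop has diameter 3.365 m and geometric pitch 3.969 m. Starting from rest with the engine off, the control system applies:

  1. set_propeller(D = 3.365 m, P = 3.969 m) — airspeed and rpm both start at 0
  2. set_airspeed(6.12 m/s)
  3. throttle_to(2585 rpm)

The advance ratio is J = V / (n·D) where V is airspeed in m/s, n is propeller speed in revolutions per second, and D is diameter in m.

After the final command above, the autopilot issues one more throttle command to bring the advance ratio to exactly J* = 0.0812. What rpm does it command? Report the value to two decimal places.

rpm = 1343.88

set_propeller: D = 3.365 m, P = 3.969 m (p = P/D = 1.179495); state ← (V=0, rpm=0)
set_airspeed(6.12): V ← 6.12 m/s
throttle_to(2585): rpm ← 2585
final state: V = 6.12 m/s, rpm = 2585 → n = rpm/60 = 43.083333 rev/s
target J* = 0.0812; solve J* = V/(n·D) for n: n = V/(J*·D) = 6.12/(0.0812 × 3.365) = 22.398056 rev/s
rpm = 60·n = 1343.883354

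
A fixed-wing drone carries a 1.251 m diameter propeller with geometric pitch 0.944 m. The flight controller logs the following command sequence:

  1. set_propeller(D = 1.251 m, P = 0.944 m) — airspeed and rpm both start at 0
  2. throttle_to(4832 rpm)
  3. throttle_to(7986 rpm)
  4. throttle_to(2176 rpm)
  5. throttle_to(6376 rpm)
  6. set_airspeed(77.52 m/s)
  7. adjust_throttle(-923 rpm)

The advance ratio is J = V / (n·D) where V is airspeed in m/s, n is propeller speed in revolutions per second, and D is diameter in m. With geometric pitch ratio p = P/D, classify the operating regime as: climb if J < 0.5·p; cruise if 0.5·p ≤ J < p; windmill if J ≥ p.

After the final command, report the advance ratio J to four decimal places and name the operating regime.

set_propeller: D = 1.251 m, P = 0.944 m (p = P/D = 0.754596); state ← (V=0, rpm=0)
throttle_to(4832): rpm ← 4832
throttle_to(7986): rpm ← 7986
throttle_to(2176): rpm ← 2176
throttle_to(6376): rpm ← 6376
set_airspeed(77.52): V ← 77.52 m/s
adjust_throttle(-923): rpm ← 6376 -923 = 5453
final state: V = 77.52 m/s, rpm = 5453 → n = rpm/60 = 90.883333 rev/s
J = V / (n·D) = 77.52 / (90.883333 × 1.251) = 0.681824
regime bands: climb J<0.3773 | cruise [0.3773, 0.7546) | windmill J≥0.7546
J = 0.6818 → cruise

J = 0.6818, regime = cruise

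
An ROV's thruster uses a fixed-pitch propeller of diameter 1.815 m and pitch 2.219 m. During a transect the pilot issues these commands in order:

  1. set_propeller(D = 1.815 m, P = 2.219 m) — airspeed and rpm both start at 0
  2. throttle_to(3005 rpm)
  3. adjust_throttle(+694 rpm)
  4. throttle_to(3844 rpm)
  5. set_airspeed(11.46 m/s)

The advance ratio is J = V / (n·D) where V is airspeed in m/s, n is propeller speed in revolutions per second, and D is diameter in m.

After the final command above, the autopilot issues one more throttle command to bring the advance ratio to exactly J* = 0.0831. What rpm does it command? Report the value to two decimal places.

set_propeller: D = 1.815 m, P = 2.219 m (p = P/D = 1.222590); state ← (V=0, rpm=0)
throttle_to(3005): rpm ← 3005
adjust_throttle(+694): rpm ← 3005 +694 = 3699
throttle_to(3844): rpm ← 3844
set_airspeed(11.46): V ← 11.46 m/s
final state: V = 11.46 m/s, rpm = 3844 → n = rpm/60 = 64.066667 rev/s
target J* = 0.0831; solve J* = V/(n·D) for n: n = V/(J*·D) = 11.46/(0.0831 × 1.815) = 75.981343 rev/s
rpm = 60·n = 4558.880568

rpm = 4558.88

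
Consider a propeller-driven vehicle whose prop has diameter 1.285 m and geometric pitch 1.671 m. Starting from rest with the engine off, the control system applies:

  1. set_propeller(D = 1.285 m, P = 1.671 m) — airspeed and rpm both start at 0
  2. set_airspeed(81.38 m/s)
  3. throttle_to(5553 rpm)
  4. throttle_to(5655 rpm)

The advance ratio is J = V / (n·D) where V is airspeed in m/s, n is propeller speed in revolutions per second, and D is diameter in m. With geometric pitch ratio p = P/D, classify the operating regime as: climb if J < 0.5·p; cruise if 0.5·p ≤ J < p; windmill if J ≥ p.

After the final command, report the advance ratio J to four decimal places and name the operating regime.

J = 0.6719, regime = cruise

set_propeller: D = 1.285 m, P = 1.671 m (p = P/D = 1.300389); state ← (V=0, rpm=0)
set_airspeed(81.38): V ← 81.38 m/s
throttle_to(5553): rpm ← 5553
throttle_to(5655): rpm ← 5655
final state: V = 81.38 m/s, rpm = 5655 → n = rpm/60 = 94.250000 rev/s
J = V / (n·D) = 81.38 / (94.250000 × 1.285) = 0.671944
regime bands: climb J<0.6502 | cruise [0.6502, 1.3004) | windmill J≥1.3004
J = 0.6719 → cruise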